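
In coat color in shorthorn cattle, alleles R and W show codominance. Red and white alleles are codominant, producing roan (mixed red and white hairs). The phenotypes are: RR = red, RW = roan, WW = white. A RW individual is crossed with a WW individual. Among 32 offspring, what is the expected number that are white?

Punnett square for RW × WW:
Offspring genotypes: 2 RW, 2 WW
Phenotype counts: 2 roan, 2 white
white: 2 out of 4 → fraction 1/2
Expected count = 1/2 × 32 = 16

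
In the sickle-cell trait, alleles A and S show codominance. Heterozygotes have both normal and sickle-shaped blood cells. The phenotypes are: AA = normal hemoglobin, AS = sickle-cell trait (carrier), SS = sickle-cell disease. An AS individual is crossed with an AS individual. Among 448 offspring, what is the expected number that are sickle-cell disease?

Punnett square for AS × AS:
Offspring genotypes: 1 AA, 2 AS, 1 SS
Phenotype counts: 1 normal hemoglobin, 2 sickle-cell trait (carrier), 1 sickle-cell disease
sickle-cell disease: 1 out of 4 → fraction 1/4
Expected count = 1/4 × 448 = 112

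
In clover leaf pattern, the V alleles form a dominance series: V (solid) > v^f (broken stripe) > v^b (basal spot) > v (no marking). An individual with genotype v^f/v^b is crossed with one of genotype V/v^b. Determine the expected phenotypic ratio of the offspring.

Cross: v^f/v^b × V/v^b
Allele dominance: V > v^f > v^b > v
Offspring genotypes: 1 V/v^f, 1 v^f/v^b, 1 V/v^b, 1 v^b/v^b
Phenotype counts: 2 solid, 1 broken stripe, 1 basal spot
Ratio: 2 solid : 1 broken stripe : 1 basal spot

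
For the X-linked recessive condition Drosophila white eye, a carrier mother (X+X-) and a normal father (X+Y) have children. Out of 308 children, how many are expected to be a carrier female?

Cross: X+X- × X+Y
Offspring: 1 X+X+, 1 X+Y, 1 X+X-, 1 X-Y
Probability of a carrier female: 1/4
Expected count = 1/4 × 308 = 77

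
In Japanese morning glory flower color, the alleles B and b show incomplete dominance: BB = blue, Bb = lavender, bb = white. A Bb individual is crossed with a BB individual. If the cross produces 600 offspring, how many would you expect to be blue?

Punnett square for Bb × BB:
Offspring genotypes: 2 BB, 2 Bb
Phenotype counts: 2 blue, 2 lavender
blue: 2 out of 4 → fraction 1/2
Expected count = 1/2 × 600 = 300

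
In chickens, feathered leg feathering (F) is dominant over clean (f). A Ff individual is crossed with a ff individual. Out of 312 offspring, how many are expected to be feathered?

Punnett square for Ff × ff:
Offspring genotypes: 2 Ff, 2 ff
feathered: 2, clean: 2
feathered: 2 out of 4 → fraction 1/2
Expected count = 1/2 × 312 = 156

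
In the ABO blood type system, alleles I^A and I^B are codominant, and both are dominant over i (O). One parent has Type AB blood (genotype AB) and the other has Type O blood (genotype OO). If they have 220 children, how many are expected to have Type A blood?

Cross: AB × OO
Possible offspring genotypes: 2 AO, 2 BO
Blood type counts: 2 Type A, 2 Type B
Probability of Type A: 2/4 = 1/2
Expected count = 1/2 × 220 = 110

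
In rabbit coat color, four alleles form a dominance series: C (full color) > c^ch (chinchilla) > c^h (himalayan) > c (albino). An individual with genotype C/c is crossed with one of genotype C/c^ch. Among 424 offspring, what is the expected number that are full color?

Cross: C/c × C/c^ch
Allele dominance: C > c^ch > c^h > c
Offspring genotypes: 1 C/C, 1 C/c^ch, 1 C/c, 1 c^ch/c
Phenotype counts: 3 full color, 1 chinchilla
full color: 3 out of 4 → fraction 3/4
Expected count = 3/4 × 424 = 318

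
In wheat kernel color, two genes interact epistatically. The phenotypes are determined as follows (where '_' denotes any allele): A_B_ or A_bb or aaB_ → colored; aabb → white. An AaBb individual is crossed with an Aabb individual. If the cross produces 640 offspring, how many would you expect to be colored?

Cross: AaBb × Aabb — consider each gene separately:
A gene: Aa × Aa → 1 AA, 2 Aa, 1 aa → 3 A_ : 1 aa (out of 4)
B gene: Bb × bb → 2 Bb, 2 bb → 2 B_ : 2 bb (out of 4)
Genotype classes (out of 4 × 4 = 16): A_B_ = 3×2 = 6; A_bb = 3×2 = 6; aaB_ = 1×2 = 2; aabb = 1×2 = 2
Apply the phenotype rules: A_B_ (6) + A_bb (6) + aaB_ (2) → colored; aabb (2) → white
Phenotype counts (out of 16): 14 colored, 2 white
colored: 14 out of 16 → fraction 7/8
Expected count = 7/8 × 640 = 560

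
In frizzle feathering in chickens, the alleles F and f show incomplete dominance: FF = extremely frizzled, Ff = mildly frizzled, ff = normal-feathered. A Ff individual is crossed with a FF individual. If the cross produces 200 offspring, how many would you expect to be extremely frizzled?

Punnett square for Ff × FF:
Offspring genotypes: 2 FF, 2 Ff
Phenotype counts: 2 extremely frizzled, 2 mildly frizzled
extremely frizzled: 2 out of 4 → fraction 1/2
Expected count = 1/2 × 200 = 100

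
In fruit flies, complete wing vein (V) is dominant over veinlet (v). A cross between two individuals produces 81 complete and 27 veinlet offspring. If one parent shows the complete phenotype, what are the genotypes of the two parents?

Observed offspring: 81 complete, 27 veinlet
The observed ratio simplifies to 3:1. Veinlet (vv) offspring appear, so each parent must contribute one v allele. The parent stated to show complete carries V, so it is Vv. The other parent is then either Vv or vv: Vv × vv would give a 1:1 split, whereas Vv × Vv gives 3:1 — matching the data. So both parents are heterozygous (Vv × Vv).
Parent genotypes: Vv × Vv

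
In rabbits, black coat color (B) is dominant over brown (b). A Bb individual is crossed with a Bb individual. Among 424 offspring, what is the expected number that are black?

Punnett square for Bb × Bb:
Offspring genotypes: 1 BB, 2 Bb, 1 bb
black: 3, brown: 1
black: 3 out of 4 → fraction 3/4
Expected count = 3/4 × 424 = 318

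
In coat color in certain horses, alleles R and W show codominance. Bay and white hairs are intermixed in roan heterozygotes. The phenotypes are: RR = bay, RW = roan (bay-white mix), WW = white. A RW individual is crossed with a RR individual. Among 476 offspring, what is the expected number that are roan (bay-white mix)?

Punnett square for RW × RR:
Offspring genotypes: 2 RR, 2 RW
Phenotype counts: 2 bay, 2 roan (bay-white mix)
roan (bay-white mix): 2 out of 4 → fraction 1/2
Expected count = 1/2 × 476 = 238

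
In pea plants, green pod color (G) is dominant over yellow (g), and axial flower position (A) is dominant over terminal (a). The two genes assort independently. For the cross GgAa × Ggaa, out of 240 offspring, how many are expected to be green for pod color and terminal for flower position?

Dihybrid cross GgAa × Ggaa — consider each gene separately:
pod color: Gg × Gg → 1 GG, 2 Gg, 1 gg → 3 G_ : 1 gg (out of 4)
flower position: Aa × aa → 2 Aa, 2 aa → 2 A_ : 2 aa (out of 4)
Looking for: green (G_) and terminal (aa)
P(green) = 3/4, P(terminal) = 2/4
P(both) = 3/4 × 2/4 = 6/16 = 3/8
Expected count = 3/8 × 240 = 90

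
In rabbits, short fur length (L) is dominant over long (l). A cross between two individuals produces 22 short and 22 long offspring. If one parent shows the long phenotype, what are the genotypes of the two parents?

Observed offspring: 22 short, 22 long
The observed ratio simplifies to 1:1. One parent shows long, so its genotype must be ll. A 1:1 offspring split requires the other parent to be heterozygous (Ll).
Parent genotypes: ll × Ll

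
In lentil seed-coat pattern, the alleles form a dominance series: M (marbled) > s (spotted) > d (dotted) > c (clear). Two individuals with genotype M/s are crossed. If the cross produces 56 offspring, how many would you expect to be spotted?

Cross: M/s × M/s
Allele dominance: M > s > d > c
Offspring genotypes: 1 M/M, 2 M/s, 1 s/s
Phenotype counts: 3 marbled, 1 spotted
spotted: 1 out of 4 → fraction 1/4
Expected count = 1/4 × 56 = 14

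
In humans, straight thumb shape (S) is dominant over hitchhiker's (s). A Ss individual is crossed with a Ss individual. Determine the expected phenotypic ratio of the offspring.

Punnett square for Ss × Ss:
Offspring genotypes: 1 SS, 2 Ss, 1 ss
straight: 3, hitchhiker's: 1
Ratio: 3:1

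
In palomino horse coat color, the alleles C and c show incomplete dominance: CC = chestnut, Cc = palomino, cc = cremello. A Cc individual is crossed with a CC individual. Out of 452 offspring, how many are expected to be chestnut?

Punnett square for Cc × CC:
Offspring genotypes: 2 CC, 2 Cc
Phenotype counts: 2 chestnut, 2 palomino
chestnut: 2 out of 4 → fraction 1/2
Expected count = 1/2 × 452 = 226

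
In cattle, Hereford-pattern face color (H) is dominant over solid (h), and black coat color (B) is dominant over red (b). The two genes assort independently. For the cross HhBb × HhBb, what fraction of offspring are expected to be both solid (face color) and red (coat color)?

Dihybrid cross HhBb × HhBb — consider each gene separately:
face color: Hh × Hh → 1 HH, 2 Hh, 1 hh → 3 H_ : 1 hh (out of 4)
coat color: Bb × Bb → 1 BB, 2 Bb, 1 bb → 3 B_ : 1 bb (out of 4)
Looking for: solid (hh) and red (bb)
P(solid) = 1/4, P(red) = 1/4
P(both) = 1/4 × 1/4 = 1/16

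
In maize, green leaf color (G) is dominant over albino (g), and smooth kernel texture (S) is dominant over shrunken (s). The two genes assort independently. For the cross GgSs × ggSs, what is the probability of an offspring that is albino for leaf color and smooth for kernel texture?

Dihybrid cross GgSs × ggSs — consider each gene separately:
leaf color: Gg × gg → 2 Gg, 2 gg → 2 G_ : 2 gg (out of 4)
kernel texture: Ss × Ss → 1 SS, 2 Ss, 1 ss → 3 S_ : 1 ss (out of 4)
Looking for: albino (gg) and smooth (S_)
P(albino) = 2/4, P(smooth) = 3/4
P(both) = 2/4 × 3/4 = 6/16 = 3/8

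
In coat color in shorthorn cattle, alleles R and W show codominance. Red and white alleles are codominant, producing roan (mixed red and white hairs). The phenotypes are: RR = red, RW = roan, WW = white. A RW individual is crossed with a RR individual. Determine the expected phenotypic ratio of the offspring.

Punnett square for RW × RR:
Offspring genotypes: 2 RR, 2 RW
Phenotype counts: 2 red, 2 roan
Ratio: 1 red : 1 roan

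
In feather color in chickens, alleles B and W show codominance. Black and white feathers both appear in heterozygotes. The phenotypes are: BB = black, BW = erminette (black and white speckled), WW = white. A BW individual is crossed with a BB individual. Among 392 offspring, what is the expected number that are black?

Punnett square for BW × BB:
Offspring genotypes: 2 BB, 2 BW
Phenotype counts: 2 black, 2 erminette (black and white speckled)
black: 2 out of 4 → fraction 1/2
Expected count = 1/2 × 392 = 196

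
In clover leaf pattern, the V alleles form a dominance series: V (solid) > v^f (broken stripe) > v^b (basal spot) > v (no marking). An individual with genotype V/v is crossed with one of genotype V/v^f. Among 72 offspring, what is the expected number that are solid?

Cross: V/v × V/v^f
Allele dominance: V > v^f > v^b > v
Offspring genotypes: 1 V/V, 1 V/v^f, 1 V/v, 1 v^f/v
Phenotype counts: 3 solid, 1 broken stripe
solid: 3 out of 4 → fraction 3/4
Expected count = 3/4 × 72 = 54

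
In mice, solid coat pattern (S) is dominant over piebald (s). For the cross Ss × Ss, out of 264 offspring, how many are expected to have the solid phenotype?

Punnett square for Ss × Ss:
Offspring genotypes: 1 SS, 2 Ss, 1 ss
Total offspring: 4
Count with target: 3
Probability: 3/4
Expected count = 3/4 × 264 = 198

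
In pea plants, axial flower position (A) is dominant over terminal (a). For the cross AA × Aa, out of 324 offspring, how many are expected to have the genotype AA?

Punnett square for AA × Aa:
Offspring genotypes: 2 AA, 2 Aa
Total offspring: 4
Count with target: 2
Probability: 2/4 = 1/2
Expected count = 1/2 × 324 = 162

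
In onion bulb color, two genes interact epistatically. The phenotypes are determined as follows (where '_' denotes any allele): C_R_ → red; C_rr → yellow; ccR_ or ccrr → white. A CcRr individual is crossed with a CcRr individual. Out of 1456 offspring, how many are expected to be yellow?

Cross: CcRr × CcRr — consider each gene separately:
C gene: Cc × Cc → 1 CC, 2 Cc, 1 cc → 3 C_ : 1 cc (out of 4)
R gene: Rr × Rr → 1 RR, 2 Rr, 1 rr → 3 R_ : 1 rr (out of 4)
Genotype classes (out of 4 × 4 = 16): C_R_ = 3×3 = 9; C_rr = 3×1 = 3; ccR_ = 1×3 = 3; ccrr = 1×1 = 1
Apply the phenotype rules: C_R_ (9) → red; C_rr (3) → yellow; ccR_ (3) + ccrr (1) → white
Phenotype counts (out of 16): 9 red, 3 yellow, 4 white
yellow: 3 out of 16 → fraction 3/16
Expected count = 3/16 × 1456 = 273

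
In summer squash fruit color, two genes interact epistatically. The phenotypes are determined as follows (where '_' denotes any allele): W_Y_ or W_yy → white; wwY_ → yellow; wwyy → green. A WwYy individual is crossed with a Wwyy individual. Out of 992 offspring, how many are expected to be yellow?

Cross: WwYy × Wwyy — consider each gene separately:
W gene: Ww × Ww → 1 WW, 2 Ww, 1 ww → 3 W_ : 1 ww (out of 4)
Y gene: Yy × yy → 2 Yy, 2 yy → 2 Y_ : 2 yy (out of 4)
Genotype classes (out of 4 × 4 = 16): W_Y_ = 3×2 = 6; W_yy = 3×2 = 6; wwY_ = 1×2 = 2; wwyy = 1×2 = 2
Apply the phenotype rules: W_Y_ (6) + W_yy (6) → white; wwY_ (2) → yellow; wwyy (2) → green
Phenotype counts (out of 16): 12 white, 2 yellow, 2 green
yellow: 2 out of 16 → fraction 1/8
Expected count = 1/8 × 992 = 124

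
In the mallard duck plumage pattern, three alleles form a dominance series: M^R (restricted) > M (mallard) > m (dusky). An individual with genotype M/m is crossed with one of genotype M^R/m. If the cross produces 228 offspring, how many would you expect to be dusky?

Cross: M/m × M^R/m
Allele dominance: M^R > M > m
Offspring genotypes: 1 M^R/M, 1 M/m, 1 M^R/m, 1 m/m
Phenotype counts: 2 restricted, 1 mallard, 1 dusky
dusky: 1 out of 4 → fraction 1/4
Expected count = 1/4 × 228 = 57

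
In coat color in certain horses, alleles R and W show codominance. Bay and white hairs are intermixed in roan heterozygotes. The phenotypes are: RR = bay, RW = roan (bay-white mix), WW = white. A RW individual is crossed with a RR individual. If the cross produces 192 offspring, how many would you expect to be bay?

Punnett square for RW × RR:
Offspring genotypes: 2 RR, 2 RW
Phenotype counts: 2 bay, 2 roan (bay-white mix)
bay: 2 out of 4 → fraction 1/2
Expected count = 1/2 × 192 = 96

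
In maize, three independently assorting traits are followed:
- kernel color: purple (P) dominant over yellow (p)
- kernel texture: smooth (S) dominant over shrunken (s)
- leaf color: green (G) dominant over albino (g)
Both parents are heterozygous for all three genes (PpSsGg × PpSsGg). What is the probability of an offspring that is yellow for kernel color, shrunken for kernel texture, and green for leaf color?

Trihybrid cross: PpSsGg × PpSsGg
Each trait segregates independently with a 3:1 phenotypic ratio, so each gene contributes 3/4 (dominant) or 1/4 (recessive).
Target: yellow (kernel color), shrunken (kernel texture), green (leaf color)
Probability = product of independent per-trait probabilities
= 1/4 × 1/4 × 3/4 = 3/64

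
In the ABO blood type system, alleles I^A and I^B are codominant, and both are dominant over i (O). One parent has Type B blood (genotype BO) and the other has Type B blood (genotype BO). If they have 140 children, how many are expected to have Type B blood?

Cross: BO × BO
Possible offspring genotypes: 1 BB, 2 BO, 1 OO
Blood type counts: 3 Type B, 1 Type O
Probability of Type B: 3/4
Expected count = 3/4 × 140 = 105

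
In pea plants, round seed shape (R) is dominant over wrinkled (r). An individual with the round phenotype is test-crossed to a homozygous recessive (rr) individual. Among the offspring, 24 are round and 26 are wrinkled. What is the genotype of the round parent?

Test cross: ? × rr
Offspring: 24 round, 26 wrinkled — approximately 1:1.
A 1:1 ratio in a test cross indicates the unknown parent is heterozygous (Rr).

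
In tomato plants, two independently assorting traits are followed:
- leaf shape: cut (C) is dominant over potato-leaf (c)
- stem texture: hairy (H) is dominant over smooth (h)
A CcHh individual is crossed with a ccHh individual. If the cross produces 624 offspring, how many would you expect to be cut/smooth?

Dihybrid cross CcHh × ccHh — consider each gene separately:
leaf shape: Cc × cc → 2 Cc, 2 cc → 2 C_ : 2 cc (out of 4)
stem texture: Hh × Hh → 1 HH, 2 Hh, 1 hh → 3 H_ : 1 hh (out of 4)
Combine (counts out of 4 × 4 = 16): cut/hairy (C_H_) = 2×3 = 6; cut/smooth (C_hh) = 2×1 = 2; potato-leaf/hairy (ccH_) = 2×3 = 6; potato-leaf/smooth (cchh) = 2×1 = 2
Phenotype counts (out of 16): 6 cut/hairy, 2 cut/smooth, 6 potato-leaf/hairy, 2 potato-leaf/smooth
cut/smooth: 2 out of 16 → fraction 1/8
Expected count = 1/8 × 624 = 78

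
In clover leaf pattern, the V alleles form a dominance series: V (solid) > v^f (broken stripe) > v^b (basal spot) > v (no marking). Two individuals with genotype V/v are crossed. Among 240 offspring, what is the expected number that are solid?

Cross: V/v × V/v
Allele dominance: V > v^f > v^b > v
Offspring genotypes: 1 V/V, 2 V/v, 1 v/v
Phenotype counts: 3 solid, 1 unmarked
solid: 3 out of 4 → fraction 3/4
Expected count = 3/4 × 240 = 180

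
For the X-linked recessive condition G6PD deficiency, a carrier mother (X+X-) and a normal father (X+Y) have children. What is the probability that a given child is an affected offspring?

Cross: X+X- × X+Y
Offspring: 1 X+X+, 1 X+Y, 1 X+X-, 1 X-Y
Probability of an affected offspring: 1/4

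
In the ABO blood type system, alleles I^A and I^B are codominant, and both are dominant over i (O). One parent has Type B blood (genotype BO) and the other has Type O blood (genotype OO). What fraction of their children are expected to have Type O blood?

Cross: BO × OO
Possible offspring genotypes: 2 BO, 2 OO
Blood type counts: 2 Type B, 2 Type O
Probability of Type O: 2/4 = 1/2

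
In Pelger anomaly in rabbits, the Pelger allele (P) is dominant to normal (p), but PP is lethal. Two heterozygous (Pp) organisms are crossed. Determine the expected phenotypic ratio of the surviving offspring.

Cross: Pp × Pp
Punnett square offspring (before lethality): 1 PP, 2 Pp, 1 pp
The PP genotype is lethal (embryos die); surviving offspring: 2 Pp, 1 pp
Ratio: 2 Pelger : 1 normal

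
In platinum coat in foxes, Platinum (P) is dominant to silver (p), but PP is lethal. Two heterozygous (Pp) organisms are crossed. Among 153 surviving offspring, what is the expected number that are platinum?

Cross: Pp × Pp
Punnett square offspring (before lethality): 1 PP, 2 Pp, 1 pp
The PP genotype is lethal (embryos die); surviving offspring: 2 Pp, 1 pp
platinum: 2 out of 3 → fraction 2/3
Expected count = 2/3 × 153 = 102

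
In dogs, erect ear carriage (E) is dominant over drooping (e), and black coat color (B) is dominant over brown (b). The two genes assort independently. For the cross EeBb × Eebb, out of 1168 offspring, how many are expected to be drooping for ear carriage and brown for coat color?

Dihybrid cross EeBb × Eebb — consider each gene separately:
ear carriage: Ee × Ee → 1 EE, 2 Ee, 1 ee → 3 E_ : 1 ee (out of 4)
coat color: Bb × bb → 2 Bb, 2 bb → 2 B_ : 2 bb (out of 4)
Looking for: drooping (ee) and brown (bb)
P(drooping) = 1/4, P(brown) = 2/4
P(both) = 1/4 × 2/4 = 2/16 = 1/8
Expected count = 1/8 × 1168 = 146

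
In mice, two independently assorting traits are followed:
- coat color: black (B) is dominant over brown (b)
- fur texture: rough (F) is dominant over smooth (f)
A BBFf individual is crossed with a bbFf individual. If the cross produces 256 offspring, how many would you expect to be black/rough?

Dihybrid cross BBFf × bbFf — consider each gene separately:
coat color: BB × bb → 4 Bb → 4 B_ (out of 4)
fur texture: Ff × Ff → 1 FF, 2 Ff, 1 ff → 3 F_ : 1 ff (out of 4)
Combine (counts out of 4 × 4 = 16): black/rough (B_F_) = 4×3 = 12; black/smooth (B_ff) = 4×1 = 4
Phenotype counts (out of 16): 12 black/rough, 4 black/smooth
black/rough: 12 out of 16 → fraction 3/4
Expected count = 3/4 × 256 = 192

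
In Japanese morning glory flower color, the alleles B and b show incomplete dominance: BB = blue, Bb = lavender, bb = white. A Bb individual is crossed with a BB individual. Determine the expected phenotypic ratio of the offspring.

Punnett square for Bb × BB:
Offspring genotypes: 2 BB, 2 Bb
Phenotype counts: 2 blue, 2 lavender
Ratio: 1 blue : 1 lavender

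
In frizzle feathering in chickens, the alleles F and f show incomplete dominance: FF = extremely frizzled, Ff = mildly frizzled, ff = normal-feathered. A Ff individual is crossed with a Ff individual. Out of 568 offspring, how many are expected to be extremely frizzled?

Punnett square for Ff × Ff:
Offspring genotypes: 1 FF, 2 Ff, 1 ff
Phenotype counts: 1 extremely frizzled, 2 mildly frizzled, 1 normal-feathered
extremely frizzled: 1 out of 4 → fraction 1/4
Expected count = 1/4 × 568 = 142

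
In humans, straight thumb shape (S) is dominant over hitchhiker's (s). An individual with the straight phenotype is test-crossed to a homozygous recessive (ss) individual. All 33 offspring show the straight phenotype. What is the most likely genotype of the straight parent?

Test cross: ? × ss
All offspring are straight.
If the unknown parent were heterozygous (Ss), about half of 33 offspring would be hitchhiker's; none are. The unknown parent is most likely homozygous dominant (SS).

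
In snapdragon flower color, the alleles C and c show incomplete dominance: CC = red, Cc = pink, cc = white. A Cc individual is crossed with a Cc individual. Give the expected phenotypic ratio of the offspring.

Punnett square for Cc × Cc:
Offspring genotypes: 1 CC, 2 Cc, 1 cc
Phenotype counts: 1 red, 2 pink, 1 white
Ratio: 1 red : 2 pink : 1 white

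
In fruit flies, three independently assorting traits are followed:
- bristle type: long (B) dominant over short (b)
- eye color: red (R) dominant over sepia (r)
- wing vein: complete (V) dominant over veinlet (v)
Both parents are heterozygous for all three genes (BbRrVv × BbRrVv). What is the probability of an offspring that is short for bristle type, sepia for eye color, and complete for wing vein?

Trihybrid cross: BbRrVv × BbRrVv
Each trait segregates independently with a 3:1 phenotypic ratio, so each gene contributes 3/4 (dominant) or 1/4 (recessive).
Target: short (bristle type), sepia (eye color), complete (wing vein)
Probability = product of independent per-trait probabilities
= 1/4 × 1/4 × 3/4 = 3/64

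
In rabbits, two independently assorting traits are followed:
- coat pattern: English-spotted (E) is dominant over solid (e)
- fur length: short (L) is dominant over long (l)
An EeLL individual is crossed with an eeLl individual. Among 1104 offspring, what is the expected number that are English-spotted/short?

Dihybrid cross EeLL × eeLl — consider each gene separately:
coat pattern: Ee × ee → 2 Ee, 2 ee → 2 E_ : 2 ee (out of 4)
fur length: LL × Ll → 2 LL, 2 Ll → 4 L_ (out of 4)
Combine (counts out of 4 × 4 = 16): English-spotted/short (E_L_) = 2×4 = 8; solid/short (eeL_) = 2×4 = 8
Phenotype counts (out of 16): 8 English-spotted/short, 8 solid/short
English-spotted/short: 8 out of 16 → fraction 1/2
Expected count = 1/2 × 1104 = 552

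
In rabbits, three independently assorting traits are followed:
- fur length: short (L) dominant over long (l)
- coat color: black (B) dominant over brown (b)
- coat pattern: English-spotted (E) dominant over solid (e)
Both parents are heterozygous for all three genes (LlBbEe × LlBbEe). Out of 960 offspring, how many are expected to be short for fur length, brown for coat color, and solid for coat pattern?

Trihybrid cross: LlBbEe × LlBbEe
Each trait segregates independently with a 3:1 phenotypic ratio, so each gene contributes 3/4 (dominant) or 1/4 (recessive).
Target: short (fur length), brown (coat color), solid (coat pattern)
Probability = product of independent per-trait probabilities
= 3/4 × 1/4 × 1/4 = 3/64
Expected count = 3/64 × 960 = 45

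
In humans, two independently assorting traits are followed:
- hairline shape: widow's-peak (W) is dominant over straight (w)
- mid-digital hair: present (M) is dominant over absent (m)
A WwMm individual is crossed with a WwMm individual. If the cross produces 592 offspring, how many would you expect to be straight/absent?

Dihybrid cross WwMm × WwMm — consider each gene separately:
hairline shape: Ww × Ww → 1 WW, 2 Ww, 1 ww → 3 W_ : 1 ww (out of 4)
mid-digital hair: Mm × Mm → 1 MM, 2 Mm, 1 mm → 3 M_ : 1 mm (out of 4)
Combine (counts out of 4 × 4 = 16): widow's-peak/present (W_M_) = 3×3 = 9; widow's-peak/absent (W_mm) = 3×1 = 3; straight/present (wwM_) = 1×3 = 3; straight/absent (wwmm) = 1×1 = 1
Phenotype counts (out of 16): 9 widow's-peak/present, 3 widow's-peak/absent, 3 straight/present, 1 straight/absent
straight/absent: 1 out of 16 → fraction 1/16
Expected count = 1/16 × 592 = 37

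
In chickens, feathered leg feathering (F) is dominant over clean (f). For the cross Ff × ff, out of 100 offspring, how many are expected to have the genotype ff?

Punnett square for Ff × ff:
Offspring genotypes: 2 Ff, 2 ff
Total offspring: 4
Count with target: 2
Probability: 2/4 = 1/2
Expected count = 1/2 × 100 = 50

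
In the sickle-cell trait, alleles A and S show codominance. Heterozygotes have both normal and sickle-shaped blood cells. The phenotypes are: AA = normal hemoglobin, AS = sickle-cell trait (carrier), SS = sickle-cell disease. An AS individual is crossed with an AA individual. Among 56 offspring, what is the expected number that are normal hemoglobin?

Punnett square for AS × AA:
Offspring genotypes: 2 AA, 2 AS
Phenotype counts: 2 normal hemoglobin, 2 sickle-cell trait (carrier)
normal hemoglobin: 2 out of 4 → fraction 1/2
Expected count = 1/2 × 56 = 28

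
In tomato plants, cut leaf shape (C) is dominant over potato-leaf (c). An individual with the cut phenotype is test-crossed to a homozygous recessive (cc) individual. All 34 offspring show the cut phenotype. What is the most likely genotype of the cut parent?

Test cross: ? × cc
All offspring are cut.
If the unknown parent were heterozygous (Cc), about half of 34 offspring would be potato-leaf; none are. The unknown parent is most likely homozygous dominant (CC).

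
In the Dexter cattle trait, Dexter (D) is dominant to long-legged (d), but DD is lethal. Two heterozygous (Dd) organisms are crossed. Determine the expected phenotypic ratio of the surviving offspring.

Cross: Dd × Dd
Punnett square offspring (before lethality): 1 DD, 2 Dd, 1 dd
The DD genotype is lethal (embryos die); surviving offspring: 2 Dd, 1 dd
Ratio: 2 Dexter (short-legged) : 1 long-legged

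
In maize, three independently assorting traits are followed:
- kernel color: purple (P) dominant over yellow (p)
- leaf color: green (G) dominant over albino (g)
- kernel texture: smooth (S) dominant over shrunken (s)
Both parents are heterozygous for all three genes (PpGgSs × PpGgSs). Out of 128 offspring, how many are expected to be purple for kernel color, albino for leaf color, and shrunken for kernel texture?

Trihybrid cross: PpGgSs × PpGgSs
Each trait segregates independently with a 3:1 phenotypic ratio, so each gene contributes 3/4 (dominant) or 1/4 (recessive).
Target: purple (kernel color), albino (leaf color), shrunken (kernel texture)
Probability = product of independent per-trait probabilities
= 3/4 × 1/4 × 1/4 = 3/64
Expected count = 3/64 × 128 = 6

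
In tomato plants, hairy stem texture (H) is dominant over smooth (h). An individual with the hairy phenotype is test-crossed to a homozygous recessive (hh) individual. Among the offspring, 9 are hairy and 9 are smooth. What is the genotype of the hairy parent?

Test cross: ? × hh
Offspring: 9 hairy, 9 smooth — approximately 1:1.
A 1:1 ratio in a test cross indicates the unknown parent is heterozygous (Hh).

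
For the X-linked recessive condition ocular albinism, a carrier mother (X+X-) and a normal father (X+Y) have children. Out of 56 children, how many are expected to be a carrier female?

Cross: X+X- × X+Y
Offspring: 1 X+X+, 1 X+Y, 1 X+X-, 1 X-Y
Probability of a carrier female: 1/4
Expected count = 1/4 × 56 = 14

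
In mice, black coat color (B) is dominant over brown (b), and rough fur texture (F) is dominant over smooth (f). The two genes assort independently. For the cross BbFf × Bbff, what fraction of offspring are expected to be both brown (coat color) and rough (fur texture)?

Dihybrid cross BbFf × Bbff — consider each gene separately:
coat color: Bb × Bb → 1 BB, 2 Bb, 1 bb → 3 B_ : 1 bb (out of 4)
fur texture: Ff × ff → 2 Ff, 2 ff → 2 F_ : 2 ff (out of 4)
Looking for: brown (bb) and rough (F_)
P(brown) = 1/4, P(rough) = 2/4
P(both) = 1/4 × 2/4 = 2/16 = 1/8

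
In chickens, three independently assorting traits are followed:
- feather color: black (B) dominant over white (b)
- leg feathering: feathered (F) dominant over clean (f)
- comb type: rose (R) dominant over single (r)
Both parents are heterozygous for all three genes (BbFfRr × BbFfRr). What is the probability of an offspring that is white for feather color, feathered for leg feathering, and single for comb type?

Trihybrid cross: BbFfRr × BbFfRr
Each trait segregates independently with a 3:1 phenotypic ratio, so each gene contributes 3/4 (dominant) or 1/4 (recessive).
Target: white (feather color), feathered (leg feathering), single (comb type)
Probability = product of independent per-trait probabilities
= 1/4 × 3/4 × 1/4 = 3/64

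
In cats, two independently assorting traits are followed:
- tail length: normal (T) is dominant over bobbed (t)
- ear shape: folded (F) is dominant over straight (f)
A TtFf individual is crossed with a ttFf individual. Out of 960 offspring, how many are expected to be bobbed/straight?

Dihybrid cross TtFf × ttFf — consider each gene separately:
tail length: Tt × tt → 2 Tt, 2 tt → 2 T_ : 2 tt (out of 4)
ear shape: Ff × Ff → 1 FF, 2 Ff, 1 ff → 3 F_ : 1 ff (out of 4)
Combine (counts out of 4 × 4 = 16): normal/folded (T_F_) = 2×3 = 6; normal/straight (T_ff) = 2×1 = 2; bobbed/folded (ttF_) = 2×3 = 6; bobbed/straight (ttff) = 2×1 = 2
Phenotype counts (out of 16): 6 normal/folded, 2 normal/straight, 6 bobbed/folded, 2 bobbed/straight
bobbed/straight: 2 out of 16 → fraction 1/8
Expected count = 1/8 × 960 = 120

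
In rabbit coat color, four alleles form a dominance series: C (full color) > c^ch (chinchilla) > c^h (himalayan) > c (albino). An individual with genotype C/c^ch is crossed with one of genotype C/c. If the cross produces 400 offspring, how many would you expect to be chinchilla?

Cross: C/c^ch × C/c
Allele dominance: C > c^ch > c^h > c
Offspring genotypes: 1 C/C, 1 C/c, 1 C/c^ch, 1 c^ch/c
Phenotype counts: 3 full color, 1 chinchilla
chinchilla: 1 out of 4 → fraction 1/4
Expected count = 1/4 × 400 = 100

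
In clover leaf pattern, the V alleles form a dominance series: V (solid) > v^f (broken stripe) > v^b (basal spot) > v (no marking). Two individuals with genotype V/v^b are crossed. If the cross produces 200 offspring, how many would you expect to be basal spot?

Cross: V/v^b × V/v^b
Allele dominance: V > v^f > v^b > v
Offspring genotypes: 1 V/V, 2 V/v^b, 1 v^b/v^b
Phenotype counts: 3 solid, 1 basal spot
basal spot: 1 out of 4 → fraction 1/4
Expected count = 1/4 × 200 = 50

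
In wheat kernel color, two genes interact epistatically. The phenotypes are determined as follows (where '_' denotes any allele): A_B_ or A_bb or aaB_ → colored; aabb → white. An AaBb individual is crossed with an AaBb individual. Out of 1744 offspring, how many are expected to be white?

Cross: AaBb × AaBb — consider each gene separately:
A gene: Aa × Aa → 1 AA, 2 Aa, 1 aa → 3 A_ : 1 aa (out of 4)
B gene: Bb × Bb → 1 BB, 2 Bb, 1 bb → 3 B_ : 1 bb (out of 4)
Genotype classes (out of 4 × 4 = 16): A_B_ = 3×3 = 9; A_bb = 3×1 = 3; aaB_ = 1×3 = 3; aabb = 1×1 = 1
Apply the phenotype rules: A_B_ (9) + A_bb (3) + aaB_ (3) → colored; aabb (1) → white
Phenotype counts (out of 16): 15 colored, 1 white
white: 1 out of 16 → fraction 1/16
Expected count = 1/16 × 1744 = 109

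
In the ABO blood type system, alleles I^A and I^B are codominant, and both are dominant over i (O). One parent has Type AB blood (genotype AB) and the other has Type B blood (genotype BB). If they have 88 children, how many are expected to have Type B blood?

Cross: AB × BB
Possible offspring genotypes: 2 AB, 2 BB
Blood type counts: 2 Type AB, 2 Type B
Probability of Type B: 2/4 = 1/2
Expected count = 1/2 × 88 = 44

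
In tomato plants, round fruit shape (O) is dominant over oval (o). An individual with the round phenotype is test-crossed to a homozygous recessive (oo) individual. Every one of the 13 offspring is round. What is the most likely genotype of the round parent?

Test cross: ? × oo
All offspring are round.
If the unknown parent were heterozygous (Oo), about half of 13 offspring would be oval; none are. The unknown parent is most likely homozygous dominant (OO).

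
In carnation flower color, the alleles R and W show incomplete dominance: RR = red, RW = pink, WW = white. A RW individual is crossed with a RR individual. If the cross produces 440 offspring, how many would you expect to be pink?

Punnett square for RW × RR:
Offspring genotypes: 2 RR, 2 RW
Phenotype counts: 2 red, 2 pink
pink: 2 out of 4 → fraction 1/2
Expected count = 1/2 × 440 = 220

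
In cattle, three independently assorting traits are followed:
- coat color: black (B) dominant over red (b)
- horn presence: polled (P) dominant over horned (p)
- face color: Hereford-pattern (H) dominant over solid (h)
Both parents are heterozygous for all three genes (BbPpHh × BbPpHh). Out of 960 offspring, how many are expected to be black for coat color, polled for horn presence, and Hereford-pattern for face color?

Trihybrid cross: BbPpHh × BbPpHh
Each trait segregates independently with a 3:1 phenotypic ratio, so each gene contributes 3/4 (dominant) or 1/4 (recessive).
Target: black (coat color), polled (horn presence), Hereford-pattern (face color)
Probability = product of independent per-trait probabilities
= 3/4 × 3/4 × 3/4 = 27/64
Expected count = 27/64 × 960 = 405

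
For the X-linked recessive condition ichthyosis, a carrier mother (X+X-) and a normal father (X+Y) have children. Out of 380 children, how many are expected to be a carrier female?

Cross: X+X- × X+Y
Offspring: 1 X+X+, 1 X+Y, 1 X+X-, 1 X-Y
Probability of a carrier female: 1/4
Expected count = 1/4 × 380 = 95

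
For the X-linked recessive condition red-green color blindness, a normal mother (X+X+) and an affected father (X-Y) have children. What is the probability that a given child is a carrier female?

Cross: X+X+ × X-Y
Offspring: 2 X+X-, 2 X+Y
Probability of a carrier female: 2/4 = 1/2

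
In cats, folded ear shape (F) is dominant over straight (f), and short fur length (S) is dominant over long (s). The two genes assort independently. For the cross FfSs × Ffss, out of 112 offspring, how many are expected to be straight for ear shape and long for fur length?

Dihybrid cross FfSs × Ffss — consider each gene separately:
ear shape: Ff × Ff → 1 FF, 2 Ff, 1 ff → 3 F_ : 1 ff (out of 4)
fur length: Ss × ss → 2 Ss, 2 ss → 2 S_ : 2 ss (out of 4)
Looking for: straight (ff) and long (ss)
P(straight) = 1/4, P(long) = 2/4
P(both) = 1/4 × 2/4 = 2/16 = 1/8
Expected count = 1/8 × 112 = 14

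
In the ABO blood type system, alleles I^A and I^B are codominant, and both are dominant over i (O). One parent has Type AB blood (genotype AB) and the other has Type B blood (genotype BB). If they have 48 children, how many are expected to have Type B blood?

Cross: AB × BB
Possible offspring genotypes: 2 AB, 2 BB
Blood type counts: 2 Type AB, 2 Type B
Probability of Type B: 2/4 = 1/2
Expected count = 1/2 × 48 = 24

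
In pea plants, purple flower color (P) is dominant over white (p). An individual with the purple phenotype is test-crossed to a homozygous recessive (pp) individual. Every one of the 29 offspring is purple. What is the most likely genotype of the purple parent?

Test cross: ? × pp
All offspring are purple.
If the unknown parent were heterozygous (Pp), about half of 29 offspring would be white; none are. The unknown parent is most likely homozygous dominant (PP).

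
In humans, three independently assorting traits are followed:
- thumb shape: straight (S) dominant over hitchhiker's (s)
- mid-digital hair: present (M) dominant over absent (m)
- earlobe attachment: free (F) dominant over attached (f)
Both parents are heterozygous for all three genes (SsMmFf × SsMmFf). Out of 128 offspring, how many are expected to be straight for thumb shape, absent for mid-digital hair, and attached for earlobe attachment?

Trihybrid cross: SsMmFf × SsMmFf
Each trait segregates independently with a 3:1 phenotypic ratio, so each gene contributes 3/4 (dominant) or 1/4 (recessive).
Target: straight (thumb shape), absent (mid-digital hair), attached (earlobe attachment)
Probability = product of independent per-trait probabilities
= 3/4 × 1/4 × 1/4 = 3/64
Expected count = 3/64 × 128 = 6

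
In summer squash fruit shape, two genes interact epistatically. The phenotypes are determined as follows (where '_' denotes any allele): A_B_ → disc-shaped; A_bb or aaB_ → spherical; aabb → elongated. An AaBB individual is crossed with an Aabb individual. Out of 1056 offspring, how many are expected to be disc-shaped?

Cross: AaBB × Aabb — consider each gene separately:
A gene: Aa × Aa → 1 AA, 2 Aa, 1 aa → 3 A_ : 1 aa (out of 4)
B gene: BB × bb → 4 Bb → 4 B_ (out of 4)
Genotype classes (out of 4 × 4 = 16): A_B_ = 3×4 = 12; aaB_ = 1×4 = 4
Apply the phenotype rules: A_B_ (12) → disc-shaped; aaB_ (4) → spherical
Phenotype counts (out of 16): 12 disc-shaped, 4 spherical
disc-shaped: 12 out of 16 → fraction 3/4
Expected count = 3/4 × 1056 = 792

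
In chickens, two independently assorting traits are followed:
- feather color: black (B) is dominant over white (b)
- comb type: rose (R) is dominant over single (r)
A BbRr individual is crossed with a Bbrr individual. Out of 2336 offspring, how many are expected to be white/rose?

Dihybrid cross BbRr × Bbrr — consider each gene separately:
feather color: Bb × Bb → 1 BB, 2 Bb, 1 bb → 3 B_ : 1 bb (out of 4)
comb type: Rr × rr → 2 Rr, 2 rr → 2 R_ : 2 rr (out of 4)
Combine (counts out of 4 × 4 = 16): black/rose (B_R_) = 3×2 = 6; black/single (B_rr) = 3×2 = 6; white/rose (bbR_) = 1×2 = 2; white/single (bbrr) = 1×2 = 2
Phenotype counts (out of 16): 6 black/rose, 6 black/single, 2 white/rose, 2 white/single
white/rose: 2 out of 16 → fraction 1/8
Expected count = 1/8 × 2336 = 292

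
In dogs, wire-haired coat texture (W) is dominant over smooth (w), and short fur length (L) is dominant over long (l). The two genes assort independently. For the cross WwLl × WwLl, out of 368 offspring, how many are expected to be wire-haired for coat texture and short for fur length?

Dihybrid cross WwLl × WwLl — consider each gene separately:
coat texture: Ww × Ww → 1 WW, 2 Ww, 1 ww → 3 W_ : 1 ww (out of 4)
fur length: Ll × Ll → 1 LL, 2 Ll, 1 ll → 3 L_ : 1 ll (out of 4)
Looking for: wire-haired (W_) and short (L_)
P(wire-haired) = 3/4, P(short) = 3/4
P(both) = 3/4 × 3/4 = 9/16
Expected count = 9/16 × 368 = 207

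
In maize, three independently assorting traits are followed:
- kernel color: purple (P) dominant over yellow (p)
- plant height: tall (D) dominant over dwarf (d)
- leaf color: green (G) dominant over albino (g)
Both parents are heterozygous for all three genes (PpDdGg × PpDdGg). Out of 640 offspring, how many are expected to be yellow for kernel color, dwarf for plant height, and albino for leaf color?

Trihybrid cross: PpDdGg × PpDdGg
Each trait segregates independently with a 3:1 phenotypic ratio, so each gene contributes 3/4 (dominant) or 1/4 (recessive).
Target: yellow (kernel color), dwarf (plant height), albino (leaf color)
Probability = product of independent per-trait probabilities
= 1/4 × 1/4 × 1/4 = 1/64
Expected count = 1/64 × 640 = 10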